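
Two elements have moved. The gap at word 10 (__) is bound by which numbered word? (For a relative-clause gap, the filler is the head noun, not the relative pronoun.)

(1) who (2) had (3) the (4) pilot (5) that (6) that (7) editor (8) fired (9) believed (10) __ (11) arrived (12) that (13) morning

1

The marked gap is the subject of "arrived".
Its filler is the fronted wh-phrase "who", at word 1.
(The other dependency links word 4 to a gap after word 8.)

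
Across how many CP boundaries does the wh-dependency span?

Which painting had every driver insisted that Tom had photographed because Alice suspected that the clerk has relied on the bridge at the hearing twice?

"which painting" is extracted from the object of "photographed".
Boundaries crossed, outermost first: [that] — 1 in total.

1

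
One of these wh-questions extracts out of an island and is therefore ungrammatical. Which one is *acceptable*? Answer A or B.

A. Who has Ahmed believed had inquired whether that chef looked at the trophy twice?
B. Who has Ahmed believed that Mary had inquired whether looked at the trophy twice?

A

In B, the wh-phrase is extracted from inside a wh-island (introduced by "whether"), which blocks movement.
In A, the extraction path crosses only that-complement boundaries, which are transparent.
So A is grammatical.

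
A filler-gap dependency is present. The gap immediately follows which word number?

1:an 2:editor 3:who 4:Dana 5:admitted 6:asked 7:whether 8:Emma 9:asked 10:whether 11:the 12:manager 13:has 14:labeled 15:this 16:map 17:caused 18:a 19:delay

The displaced element is "an editor" (word 2).
It is linked across 1 clause boundary (Ø).
It functions as the subject of "asked", so the gap sits immediately after word 5 ("admitted").
Base order: Dana admitted that an editor asked whether Emma asked whether the manager has labeled this map.

5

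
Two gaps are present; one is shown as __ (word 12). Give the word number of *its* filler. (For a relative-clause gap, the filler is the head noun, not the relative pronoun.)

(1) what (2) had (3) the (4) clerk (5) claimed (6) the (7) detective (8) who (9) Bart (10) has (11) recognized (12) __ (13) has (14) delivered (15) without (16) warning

7

The marked gap is inside the relative clause, the direct object of "recognized".
Its filler is the head noun "detective" (via "who"), at word 7.
(The other dependency links word 1 to a gap after word 14.)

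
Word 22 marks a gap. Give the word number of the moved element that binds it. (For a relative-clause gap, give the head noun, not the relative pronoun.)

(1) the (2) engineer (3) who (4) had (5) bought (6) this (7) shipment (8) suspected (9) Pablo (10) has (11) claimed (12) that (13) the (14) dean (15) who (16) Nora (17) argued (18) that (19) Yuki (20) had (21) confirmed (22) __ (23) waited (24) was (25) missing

The gap at 22 is the subject of "waited", inside a relative clause.
The relative pronoun is "who" (word 15); it is bound by the head noun immediately before it.
Its filler is the head noun "dean", at word 14.

14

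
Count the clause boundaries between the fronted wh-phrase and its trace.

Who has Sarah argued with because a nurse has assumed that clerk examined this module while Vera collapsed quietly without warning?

0

"who" originates inside the matrix clause — no clause boundary is crossed.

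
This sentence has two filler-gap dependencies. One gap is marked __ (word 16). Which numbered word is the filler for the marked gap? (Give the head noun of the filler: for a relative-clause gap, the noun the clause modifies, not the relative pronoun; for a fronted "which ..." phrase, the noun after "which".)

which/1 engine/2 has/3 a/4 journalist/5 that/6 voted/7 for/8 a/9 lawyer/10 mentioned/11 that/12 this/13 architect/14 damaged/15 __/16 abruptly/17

2

The marked gap is the direct object of "damaged".
Its filler is the fronted wh-phrase "which engine", at word 2.
(The other dependency links word 5 to a gap after word 6.)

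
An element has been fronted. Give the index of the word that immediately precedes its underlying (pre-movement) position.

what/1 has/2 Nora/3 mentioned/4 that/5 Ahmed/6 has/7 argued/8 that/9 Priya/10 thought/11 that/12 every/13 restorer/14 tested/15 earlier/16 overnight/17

The displaced element is "what" (word 1).
It is linked across 3 clause boundaries (that → that → that).
It functions as the direct object of "tested", so the gap sits immediately after word 15 ("tested").
Base order: Nora has mentioned that Ahmed has argued that Priya thought that every restorer tested what earlier overnight.

15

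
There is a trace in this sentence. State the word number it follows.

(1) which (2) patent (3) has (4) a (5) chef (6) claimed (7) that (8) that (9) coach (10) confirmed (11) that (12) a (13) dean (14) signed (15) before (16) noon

14

The displaced element is "which patent" (word 2).
It is linked across 2 clause boundaries (that → that).
It functions as the direct object of "signed", so the gap sits immediately after word 14 ("signed").
Base order: A chef has claimed that that coach confirmed that a dean signed which patent before noon.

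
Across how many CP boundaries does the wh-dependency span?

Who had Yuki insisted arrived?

"who" is extracted from the subject of "arrived".
Boundaries crossed, outermost first: [Ø] — 1 in total.

1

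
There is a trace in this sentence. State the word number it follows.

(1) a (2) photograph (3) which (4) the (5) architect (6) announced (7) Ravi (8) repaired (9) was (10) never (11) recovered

8

The displaced element is "a photograph" (word 2).
It is linked across 1 clause boundary (Ø).
It functions as the direct object of "repaired", so the gap sits immediately after word 8 ("repaired").
Base order: The architect announced Ravi repaired a photograph.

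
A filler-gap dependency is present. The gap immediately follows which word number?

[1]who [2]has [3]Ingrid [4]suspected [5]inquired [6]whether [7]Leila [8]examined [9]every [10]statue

4

The displaced element is "who" (word 1).
It is linked across 1 clause boundary (Ø).
It functions as the subject of "inquired", so the gap sits immediately after word 4 ("suspected").
Base order: Ingrid has suspected that who inquired whether Leila examined every statue.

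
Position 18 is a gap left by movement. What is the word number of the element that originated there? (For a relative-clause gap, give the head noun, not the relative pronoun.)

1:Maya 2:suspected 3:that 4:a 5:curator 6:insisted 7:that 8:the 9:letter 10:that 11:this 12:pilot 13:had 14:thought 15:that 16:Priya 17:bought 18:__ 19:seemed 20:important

9

The gap at 18 is the object of "bought", inside a relative clause.
The relative pronoun is "that" (word 10); it is bound by the head noun immediately before it.
Its filler is the head noun "letter", at word 9.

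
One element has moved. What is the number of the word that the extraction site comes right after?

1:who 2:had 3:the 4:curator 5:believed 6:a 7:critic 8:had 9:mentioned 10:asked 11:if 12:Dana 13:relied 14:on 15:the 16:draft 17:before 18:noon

The displaced element is "who" (word 1).
It is linked across 2 clause boundaries (Ø → Ø).
It functions as the subject of "asked", so the gap sits immediately after word 9 ("mentioned").
Base order: The curator had believed a critic had mentioned that who asked if Dana relied on the draft before noon.

9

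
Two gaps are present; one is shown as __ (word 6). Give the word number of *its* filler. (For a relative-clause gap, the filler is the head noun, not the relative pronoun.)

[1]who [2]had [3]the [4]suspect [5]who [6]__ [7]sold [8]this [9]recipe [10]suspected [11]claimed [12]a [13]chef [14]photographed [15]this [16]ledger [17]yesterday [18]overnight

The marked gap is inside the relative clause, the subject of "sold".
Its filler is the head noun "suspect" (via "who"), at word 4.
(The other dependency links word 1 to a gap after word 10.)

4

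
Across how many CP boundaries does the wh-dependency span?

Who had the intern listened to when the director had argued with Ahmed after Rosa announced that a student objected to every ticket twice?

"who" originates inside the matrix clause — no clause boundary is crossed.

0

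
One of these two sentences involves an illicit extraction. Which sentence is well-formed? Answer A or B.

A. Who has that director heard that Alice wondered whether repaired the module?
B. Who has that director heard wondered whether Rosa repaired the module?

In A, the wh-phrase is extracted from inside a wh-island (introduced by "whether"), which blocks movement.
In B, the extraction path crosses only that-complement boundaries, which are transparent.
So B is grammatical.

B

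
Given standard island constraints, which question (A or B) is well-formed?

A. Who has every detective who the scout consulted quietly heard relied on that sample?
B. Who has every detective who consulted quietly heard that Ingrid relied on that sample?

A

In B, the wh-phrase is extracted from inside a complex-NP island (relative clause) (introduced by "who"), which blocks movement.
In A, the extraction path crosses only that-complement boundaries, which are transparent.
So A is grammatical.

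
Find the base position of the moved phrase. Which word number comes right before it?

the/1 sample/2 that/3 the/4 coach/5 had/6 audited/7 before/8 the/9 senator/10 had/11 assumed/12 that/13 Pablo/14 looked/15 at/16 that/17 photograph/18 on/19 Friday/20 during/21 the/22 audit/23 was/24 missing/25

7

The displaced element is "the sample" (word 2).
It functions as the direct object of "audited", so the gap sits immediately after word 7 ("audited").
Base order: The coach had audited the sample before the senator had assumed that Pablo looked at that photograph on Friday during the audit.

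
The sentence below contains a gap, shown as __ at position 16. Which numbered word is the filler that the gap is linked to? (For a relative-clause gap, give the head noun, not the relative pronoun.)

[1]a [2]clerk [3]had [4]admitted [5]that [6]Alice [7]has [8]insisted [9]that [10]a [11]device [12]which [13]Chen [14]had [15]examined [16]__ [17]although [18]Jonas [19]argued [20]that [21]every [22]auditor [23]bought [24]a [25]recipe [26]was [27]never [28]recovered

The gap at 16 is the object of "examined", inside a relative clause.
The relative pronoun is "which" (word 12); it is bound by the head noun immediately before it.
Its filler is the head noun "device", at word 11.

11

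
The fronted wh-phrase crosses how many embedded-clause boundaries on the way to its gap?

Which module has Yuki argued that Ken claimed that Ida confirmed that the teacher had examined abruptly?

3

"which module" is extracted from the object of "examined".
Boundaries crossed, outermost first: [that], [that], [that] — 3 in total.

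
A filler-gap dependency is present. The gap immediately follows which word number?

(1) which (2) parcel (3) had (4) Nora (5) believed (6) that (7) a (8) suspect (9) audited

The displaced element is "which parcel" (word 2).
It is linked across 1 clause boundary (that).
It functions as the direct object of "audited", so the gap sits immediately after word 9 ("audited").
Base order: Nora had believed that a suspect audited which parcel.

9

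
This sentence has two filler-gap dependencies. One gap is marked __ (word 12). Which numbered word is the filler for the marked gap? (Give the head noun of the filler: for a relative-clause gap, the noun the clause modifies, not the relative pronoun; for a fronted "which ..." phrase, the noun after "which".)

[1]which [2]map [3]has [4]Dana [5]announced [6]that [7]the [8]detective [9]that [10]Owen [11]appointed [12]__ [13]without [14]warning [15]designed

The marked gap is inside the relative clause, the direct object of "appointed".
Its filler is the head noun "detective" (via "that"), at word 8.
(The other dependency links word 2 to a gap after word 15.)

8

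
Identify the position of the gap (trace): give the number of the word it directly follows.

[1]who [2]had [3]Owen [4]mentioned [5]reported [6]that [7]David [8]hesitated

The displaced element is "who" (word 1).
It is linked across 1 clause boundary (Ø).
It functions as the subject of "reported", so the gap sits immediately after word 4 ("mentioned").
Base order: Owen had mentioned who reported that David hesitated.

4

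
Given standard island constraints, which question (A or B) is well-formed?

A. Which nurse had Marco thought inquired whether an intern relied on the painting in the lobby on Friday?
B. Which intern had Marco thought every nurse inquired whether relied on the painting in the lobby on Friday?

A

In B, the wh-phrase is extracted from inside a wh-island (introduced by "whether"), which blocks movement.
In A, the extraction path crosses only that-complement boundaries, which are transparent.
So A is grammatical.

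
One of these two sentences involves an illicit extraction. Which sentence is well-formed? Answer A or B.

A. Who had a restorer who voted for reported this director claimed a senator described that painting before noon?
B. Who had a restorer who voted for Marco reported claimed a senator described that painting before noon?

B

In A, the wh-phrase is extracted from inside a complex-NP island (relative clause) (introduced by "who"), which blocks movement.
In B, the extraction path crosses only that-complement boundaries, which are transparent.
So B is grammatical.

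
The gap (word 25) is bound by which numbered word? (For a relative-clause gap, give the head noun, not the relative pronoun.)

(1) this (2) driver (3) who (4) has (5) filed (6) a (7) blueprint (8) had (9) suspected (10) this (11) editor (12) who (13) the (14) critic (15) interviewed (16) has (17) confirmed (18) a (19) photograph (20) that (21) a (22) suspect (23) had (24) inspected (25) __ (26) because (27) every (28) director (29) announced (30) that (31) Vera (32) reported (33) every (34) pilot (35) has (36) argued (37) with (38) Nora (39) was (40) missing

19

The gap at 25 is the object of "inspected", inside a relative clause.
The relative pronoun is "that" (word 20); it is bound by the head noun immediately before it.
Its filler is the head noun "photograph", at word 19.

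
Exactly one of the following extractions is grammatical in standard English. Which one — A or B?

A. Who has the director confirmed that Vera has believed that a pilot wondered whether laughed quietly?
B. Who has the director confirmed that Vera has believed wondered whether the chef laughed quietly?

In A, the wh-phrase is extracted from inside a wh-island (introduced by "whether"), which blocks movement.
In B, the extraction path crosses only that-complement boundaries, which are transparent.
So B is grammatical.

B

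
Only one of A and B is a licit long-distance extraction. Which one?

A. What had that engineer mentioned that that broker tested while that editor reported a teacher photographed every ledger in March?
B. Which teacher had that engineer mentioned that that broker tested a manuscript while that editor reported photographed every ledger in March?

In B, the wh-phrase is extracted from inside an adjunct island (introduced by "while"), which blocks movement.
In A, the extraction path crosses only that-complement boundaries, which are transparent.
So A is grammatical.

A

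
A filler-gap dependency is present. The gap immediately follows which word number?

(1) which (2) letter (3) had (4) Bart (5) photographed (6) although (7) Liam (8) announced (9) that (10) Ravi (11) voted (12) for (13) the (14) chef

5

The displaced element is "which letter" (word 2).
It functions as the direct object of "photographed", so the gap sits immediately after word 5 ("photographed").
Base order: Bart had photographed which letter although Liam announced that Ravi voted for the chef.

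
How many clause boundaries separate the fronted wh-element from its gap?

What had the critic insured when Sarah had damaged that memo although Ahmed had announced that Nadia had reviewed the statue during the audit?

0

"what" originates inside the matrix clause — no clause boundary is crossed.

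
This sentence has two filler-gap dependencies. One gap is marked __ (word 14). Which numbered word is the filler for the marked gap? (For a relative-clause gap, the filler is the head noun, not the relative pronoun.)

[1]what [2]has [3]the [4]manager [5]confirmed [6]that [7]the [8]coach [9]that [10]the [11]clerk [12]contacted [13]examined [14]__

The marked gap is the direct object of "examined".
Its filler is the fronted wh-phrase "what", at word 1.
(The other dependency links word 8 to a gap after word 12.)

1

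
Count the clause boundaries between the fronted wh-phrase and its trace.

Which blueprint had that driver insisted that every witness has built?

"which blueprint" is extracted from the object of "built".
Boundaries crossed, outermost first: [that] — 1 in total.

1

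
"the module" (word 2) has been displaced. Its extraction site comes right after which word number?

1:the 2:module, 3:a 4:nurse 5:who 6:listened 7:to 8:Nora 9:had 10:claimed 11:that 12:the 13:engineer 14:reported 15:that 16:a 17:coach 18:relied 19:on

The displaced element is "the module" (word 2).
It is linked across 2 clause boundaries (that → that).
It functions as the object of the preposition "on" of "relied", so the gap sits immediately after word 19 ("on").
Base order: A nurse who listened to Nora had claimed that the engineer reported that a coach relied on the module.

19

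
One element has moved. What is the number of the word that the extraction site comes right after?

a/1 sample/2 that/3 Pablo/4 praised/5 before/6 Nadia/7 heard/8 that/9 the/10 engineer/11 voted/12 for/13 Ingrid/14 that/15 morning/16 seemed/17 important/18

5

The displaced element is "a sample" (word 2).
It functions as the direct object of "praised", so the gap sits immediately after word 5 ("praised").
Base order: Pablo praised a sample before Nadia heard that the engineer voted for Ingrid that morning.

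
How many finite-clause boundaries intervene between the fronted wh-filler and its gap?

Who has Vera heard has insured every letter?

"who" is extracted from the subject of "insured".
Boundaries crossed, outermost first: [Ø] — 1 in total.

1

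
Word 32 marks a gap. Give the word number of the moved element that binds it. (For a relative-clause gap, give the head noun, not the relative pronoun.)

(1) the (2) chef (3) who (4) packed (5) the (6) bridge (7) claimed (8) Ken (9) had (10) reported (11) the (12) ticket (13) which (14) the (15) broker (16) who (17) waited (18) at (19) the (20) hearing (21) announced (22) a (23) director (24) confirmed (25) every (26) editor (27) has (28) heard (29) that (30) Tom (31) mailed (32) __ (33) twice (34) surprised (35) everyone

12

The gap at 32 is the object of "mailed", inside a relative clause.
The relative pronoun is "which" (word 13); it is bound by the head noun immediately before it.
Its filler is the head noun "ticket", at word 12.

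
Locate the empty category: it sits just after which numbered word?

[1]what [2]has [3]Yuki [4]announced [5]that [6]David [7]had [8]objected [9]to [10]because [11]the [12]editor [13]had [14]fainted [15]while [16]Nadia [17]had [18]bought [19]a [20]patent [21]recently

The displaced element is "what" (word 1).
It is linked across 1 clause boundary (that).
It functions as the object of the preposition "to" of "objected", so the gap sits immediately after word 9 ("to").
Base order: Yuki has announced that David had objected to what because the editor had fainted while Nadia had bought a patent recently.

9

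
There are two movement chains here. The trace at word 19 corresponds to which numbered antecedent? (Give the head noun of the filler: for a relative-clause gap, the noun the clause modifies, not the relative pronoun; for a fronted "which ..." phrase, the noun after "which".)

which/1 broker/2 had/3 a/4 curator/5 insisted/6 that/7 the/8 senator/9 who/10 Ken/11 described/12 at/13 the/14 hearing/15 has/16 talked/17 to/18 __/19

The marked gap is the object of the preposition "to" of "talked".
Its filler is the fronted wh-phrase "which broker", at word 2.
(The other dependency links word 9 to a gap after word 12.)

2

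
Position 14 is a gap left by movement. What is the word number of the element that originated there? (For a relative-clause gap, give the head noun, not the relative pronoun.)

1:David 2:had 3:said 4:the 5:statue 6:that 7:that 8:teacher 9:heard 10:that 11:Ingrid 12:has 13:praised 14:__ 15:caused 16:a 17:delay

5

The gap at 14 is the object of "praised", inside a relative clause.
The relative pronoun is "that" (word 6); it is bound by the head noun immediately before it.
Its filler is the head noun "statue", at word 5.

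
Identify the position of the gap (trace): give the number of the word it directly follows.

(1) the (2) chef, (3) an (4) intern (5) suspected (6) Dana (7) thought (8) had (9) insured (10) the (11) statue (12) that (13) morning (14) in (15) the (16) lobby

7

The displaced element is "the chef" (word 2).
It is linked across 2 clause boundaries (Ø → Ø).
It functions as the subject of "insured", so the gap sits immediately after word 7 ("thought").
Base order: An intern suspected Dana thought that the chef had insured the statue that morning in the lobby.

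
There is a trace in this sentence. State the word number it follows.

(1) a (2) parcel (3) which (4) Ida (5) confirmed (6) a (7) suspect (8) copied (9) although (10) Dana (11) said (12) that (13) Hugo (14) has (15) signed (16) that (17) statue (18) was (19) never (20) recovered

The displaced element is "a parcel" (word 2).
It is linked across 1 clause boundary (Ø).
It functions as the direct object of "copied", so the gap sits immediately after word 8 ("copied").
Base order: Ida confirmed a suspect copied a parcel although Dana said that Hugo has signed that statue.

8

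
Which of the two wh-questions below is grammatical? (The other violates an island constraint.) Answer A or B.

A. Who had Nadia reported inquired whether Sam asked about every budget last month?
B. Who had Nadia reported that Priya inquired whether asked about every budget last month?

In B, the wh-phrase is extracted from inside a wh-island (introduced by "whether"), which blocks movement.
In A, the extraction path crosses only that-complement boundaries, which are transparent.
So A is grammatical.

A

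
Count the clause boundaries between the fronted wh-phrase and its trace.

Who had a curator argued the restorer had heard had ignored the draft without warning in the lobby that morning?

2

"who" is extracted from the subject of "ignored".
Boundaries crossed, outermost first: [Ø], [Ø] — 2 in total.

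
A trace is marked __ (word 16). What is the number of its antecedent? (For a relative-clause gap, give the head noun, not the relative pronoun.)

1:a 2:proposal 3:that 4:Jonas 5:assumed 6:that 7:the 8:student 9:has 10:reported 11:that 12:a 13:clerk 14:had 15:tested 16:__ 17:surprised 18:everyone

2

The gap at 16 is the object of "tested", inside a relative clause.
The relative pronoun is "that" (word 3); it is bound by the head noun immediately before it.
Its filler is the head noun "proposal", at word 2.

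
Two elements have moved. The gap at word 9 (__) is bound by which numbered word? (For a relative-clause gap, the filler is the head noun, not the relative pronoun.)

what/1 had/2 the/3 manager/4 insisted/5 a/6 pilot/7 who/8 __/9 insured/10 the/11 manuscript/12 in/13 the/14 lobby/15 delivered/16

The marked gap is inside the relative clause, the subject of "insured".
Its filler is the head noun "pilot" (via "who"), at word 7.
(The other dependency links word 1 to a gap after word 16.)

7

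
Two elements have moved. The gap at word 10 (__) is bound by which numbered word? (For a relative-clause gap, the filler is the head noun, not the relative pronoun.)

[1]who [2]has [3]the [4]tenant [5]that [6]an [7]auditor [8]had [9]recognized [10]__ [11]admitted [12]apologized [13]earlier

The marked gap is inside the relative clause, the direct object of "recognized".
Its filler is the head noun "tenant" (via "that"), at word 4.
(The other dependency links word 1 to a gap after word 11.)

4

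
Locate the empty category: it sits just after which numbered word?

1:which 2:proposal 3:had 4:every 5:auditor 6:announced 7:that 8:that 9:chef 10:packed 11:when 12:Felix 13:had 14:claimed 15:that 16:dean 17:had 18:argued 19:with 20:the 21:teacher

10

The displaced element is "which proposal" (word 2).
It is linked across 1 clause boundary (that).
It functions as the direct object of "packed", so the gap sits immediately after word 10 ("packed").
Base order: Every auditor had announced that that chef packed which proposal when Felix had claimed that dean had argued with the teacher.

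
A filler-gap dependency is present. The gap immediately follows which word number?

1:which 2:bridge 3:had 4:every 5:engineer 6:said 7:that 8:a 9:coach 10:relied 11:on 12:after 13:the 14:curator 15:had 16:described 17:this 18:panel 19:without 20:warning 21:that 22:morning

The displaced element is "which bridge" (word 2).
It is linked across 1 clause boundary (that).
It functions as the object of the preposition "on" of "relied", so the gap sits immediately after word 11 ("on").
Base order: Every engineer had said that a coach relied on which bridge after the curator had described this panel without warning that morning.

11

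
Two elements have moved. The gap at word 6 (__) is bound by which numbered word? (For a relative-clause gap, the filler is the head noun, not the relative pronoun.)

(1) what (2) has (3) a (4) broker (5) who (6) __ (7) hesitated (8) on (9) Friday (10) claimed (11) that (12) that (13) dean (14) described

4

The marked gap is inside the relative clause, the subject of "hesitated".
Its filler is the head noun "broker" (via "who"), at word 4.
(The other dependency links word 1 to a gap after word 14.)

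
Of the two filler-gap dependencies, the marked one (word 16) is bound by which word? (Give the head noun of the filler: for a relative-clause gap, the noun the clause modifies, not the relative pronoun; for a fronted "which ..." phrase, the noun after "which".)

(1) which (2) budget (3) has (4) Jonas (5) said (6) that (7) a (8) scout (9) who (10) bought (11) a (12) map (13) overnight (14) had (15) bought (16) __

2

The marked gap is the direct object of "bought".
Its filler is the fronted wh-phrase "which budget", at word 2.
(The other dependency links word 8 to a gap after word 9.)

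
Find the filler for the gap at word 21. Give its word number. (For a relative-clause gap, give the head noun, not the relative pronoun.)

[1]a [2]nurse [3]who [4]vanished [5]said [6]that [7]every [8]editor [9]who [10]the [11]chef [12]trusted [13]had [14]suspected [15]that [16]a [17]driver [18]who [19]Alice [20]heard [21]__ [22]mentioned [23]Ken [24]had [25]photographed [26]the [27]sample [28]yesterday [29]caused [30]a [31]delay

17

The gap at 21 is the subject of "mentioned", inside a relative clause.
The relative pronoun is "who" (word 18); it is bound by the head noun immediately before it.
Its filler is the head noun "driver", at word 17.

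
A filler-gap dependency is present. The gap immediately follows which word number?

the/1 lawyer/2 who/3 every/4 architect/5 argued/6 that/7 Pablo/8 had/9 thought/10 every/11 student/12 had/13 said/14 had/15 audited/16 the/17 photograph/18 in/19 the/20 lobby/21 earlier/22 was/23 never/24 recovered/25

The displaced element is "the lawyer" (word 2).
It is linked across 3 clause boundaries (that → Ø → Ø).
It functions as the subject of "audited", so the gap sits immediately after word 14 ("said").
Base order: Every architect argued that Pablo had thought every student had said that the lawyer had audited the photograph in the lobby earlier.

14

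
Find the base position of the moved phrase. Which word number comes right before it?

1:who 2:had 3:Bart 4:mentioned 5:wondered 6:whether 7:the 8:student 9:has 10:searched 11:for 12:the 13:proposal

The displaced element is "who" (word 1).
It is linked across 1 clause boundary (Ø).
It functions as the subject of "wondered", so the gap sits immediately after word 4 ("mentioned").
Base order: Bart had mentioned that who wondered whether the student has searched for the proposal.

4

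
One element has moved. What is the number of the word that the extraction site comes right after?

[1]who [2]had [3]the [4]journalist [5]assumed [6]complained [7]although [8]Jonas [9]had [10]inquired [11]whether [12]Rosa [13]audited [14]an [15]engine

The displaced element is "who" (word 1).
It is linked across 1 clause boundary (Ø).
It functions as the subject of "complained", so the gap sits immediately after word 5 ("assumed").
Base order: The journalist had assumed who complained although Jonas had inquired whether Rosa audited an engine.

5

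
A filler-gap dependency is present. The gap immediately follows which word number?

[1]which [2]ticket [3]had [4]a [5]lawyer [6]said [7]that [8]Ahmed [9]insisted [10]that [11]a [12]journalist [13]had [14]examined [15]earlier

14

The displaced element is "which ticket" (word 2).
It is linked across 2 clause boundaries (that → that).
It functions as the direct object of "examined", so the gap sits immediately after word 14 ("examined").
Base order: A lawyer had said that Ahmed insisted that a journalist had examined which ticket earlier.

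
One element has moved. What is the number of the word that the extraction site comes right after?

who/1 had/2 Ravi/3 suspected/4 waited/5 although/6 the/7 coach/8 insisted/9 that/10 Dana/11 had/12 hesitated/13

4

The displaced element is "who" (word 1).
It is linked across 1 clause boundary (Ø).
It functions as the subject of "waited", so the gap sits immediately after word 4 ("suspected").
Base order: Ravi had suspected that who waited although the coach insisted that Dana had hesitated.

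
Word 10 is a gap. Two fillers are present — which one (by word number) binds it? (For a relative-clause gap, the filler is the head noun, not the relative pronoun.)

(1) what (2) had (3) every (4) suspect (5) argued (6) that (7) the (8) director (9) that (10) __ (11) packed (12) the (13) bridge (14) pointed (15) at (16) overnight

The marked gap is inside the relative clause, the subject of "packed".
Its filler is the head noun "director" (via "that"), at word 8.
(The other dependency links word 1 to a gap after word 15.)

8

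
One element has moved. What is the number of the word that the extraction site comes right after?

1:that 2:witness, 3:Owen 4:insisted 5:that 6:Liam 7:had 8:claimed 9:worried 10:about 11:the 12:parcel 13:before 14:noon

The displaced element is "that witness" (word 2).
It is linked across 2 clause boundaries (that → Ø).
It functions as the subject of "worried", so the gap sits immediately after word 8 ("claimed").
Base order: Owen insisted that Liam had claimed that that witness worried about the parcel before noon.

8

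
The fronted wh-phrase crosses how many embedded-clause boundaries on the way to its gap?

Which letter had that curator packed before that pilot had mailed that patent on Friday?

0

"which letter" originates inside the matrix clause — no clause boundary is crossed.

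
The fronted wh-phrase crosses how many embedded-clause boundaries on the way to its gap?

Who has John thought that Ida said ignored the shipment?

"who" is extracted from the subject of "ignored".
Boundaries crossed, outermost first: [that], [Ø] — 2 in total.

2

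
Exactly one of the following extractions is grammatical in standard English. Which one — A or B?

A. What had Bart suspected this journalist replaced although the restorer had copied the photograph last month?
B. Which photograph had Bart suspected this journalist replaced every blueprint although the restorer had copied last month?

A

In B, the wh-phrase is extracted from inside an adjunct island (introduced by "although"), which blocks movement.
In A, the extraction path crosses only that-complement boundaries, which are transparent.
So A is grammatical.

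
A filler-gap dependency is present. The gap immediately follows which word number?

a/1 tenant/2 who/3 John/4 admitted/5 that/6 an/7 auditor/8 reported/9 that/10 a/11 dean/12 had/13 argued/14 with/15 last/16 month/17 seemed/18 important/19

The displaced element is "a tenant" (word 2).
It is linked across 2 clause boundaries (that → that).
It functions as the object of the preposition "with" of "argued", so the gap sits immediately after word 15 ("with").
Base order: John admitted that an auditor reported that a dean had argued with a tenant last month.

15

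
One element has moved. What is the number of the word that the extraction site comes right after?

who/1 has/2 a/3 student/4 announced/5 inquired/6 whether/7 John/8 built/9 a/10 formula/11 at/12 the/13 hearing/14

The displaced element is "who" (word 1).
It is linked across 1 clause boundary (Ø).
It functions as the subject of "inquired", so the gap sits immediately after word 5 ("announced").
Base order: A student has announced that who inquired whether John built a formula at the hearing.

5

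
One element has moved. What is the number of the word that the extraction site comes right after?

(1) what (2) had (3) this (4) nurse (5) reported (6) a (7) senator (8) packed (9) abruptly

8

The displaced element is "what" (word 1).
It is linked across 1 clause boundary (Ø).
It functions as the direct object of "packed", so the gap sits immediately after word 8 ("packed").
Base order: This nurse had reported a senator packed what abruptly.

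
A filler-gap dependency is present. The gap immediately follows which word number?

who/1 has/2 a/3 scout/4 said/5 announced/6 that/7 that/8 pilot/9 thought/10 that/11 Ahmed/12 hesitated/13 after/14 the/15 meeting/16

The displaced element is "who" (word 1).
It is linked across 1 clause boundary (Ø).
It functions as the subject of "announced", so the gap sits immediately after word 5 ("said").
Base order: A scout has said that who announced that that pilot thought that Ahmed hesitated after the meeting.

5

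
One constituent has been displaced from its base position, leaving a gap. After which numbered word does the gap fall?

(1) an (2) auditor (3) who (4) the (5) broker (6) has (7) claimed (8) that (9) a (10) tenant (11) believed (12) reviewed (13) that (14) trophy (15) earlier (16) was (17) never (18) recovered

11

The displaced element is "an auditor" (word 2).
It is linked across 2 clause boundaries (that → Ø).
It functions as the subject of "reviewed", so the gap sits immediately after word 11 ("believed").
Base order: The broker has claimed that a tenant believed that an auditor reviewed that trophy earlier.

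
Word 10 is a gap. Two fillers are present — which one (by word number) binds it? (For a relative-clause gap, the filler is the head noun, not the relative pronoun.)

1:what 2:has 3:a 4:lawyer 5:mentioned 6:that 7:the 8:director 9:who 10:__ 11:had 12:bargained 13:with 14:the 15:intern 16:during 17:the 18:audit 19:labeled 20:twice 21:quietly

The marked gap is inside the relative clause, the subject of "bargained".
Its filler is the head noun "director" (via "who"), at word 8.
(The other dependency links word 1 to a gap after word 19.)

8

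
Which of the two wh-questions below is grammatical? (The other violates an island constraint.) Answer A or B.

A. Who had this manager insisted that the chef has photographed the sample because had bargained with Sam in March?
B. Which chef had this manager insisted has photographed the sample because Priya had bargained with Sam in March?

B

In A, the wh-phrase is extracted from inside an adjunct island (introduced by "because"), which blocks movement.
In B, the extraction path crosses only that-complement boundaries, which are transparent.
So B is grammatical.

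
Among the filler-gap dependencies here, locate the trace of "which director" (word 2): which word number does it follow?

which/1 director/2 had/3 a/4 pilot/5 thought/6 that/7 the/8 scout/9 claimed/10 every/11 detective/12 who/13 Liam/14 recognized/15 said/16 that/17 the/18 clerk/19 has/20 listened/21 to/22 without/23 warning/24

The displaced element is "which director" (word 2).
It is linked across 3 clause boundaries (that → Ø → that).
It functions as the object of the preposition "to" of "listened", so the gap sits immediately after word 22 ("to").
Base order: A pilot had thought that the scout claimed every detective who Liam recognized said that the clerk has listened to which director without warning.

22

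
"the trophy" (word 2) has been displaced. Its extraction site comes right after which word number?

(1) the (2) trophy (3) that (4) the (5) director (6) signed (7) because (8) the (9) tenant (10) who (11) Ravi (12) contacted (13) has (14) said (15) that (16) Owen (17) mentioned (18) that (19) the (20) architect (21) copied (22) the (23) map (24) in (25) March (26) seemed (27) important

6

The displaced element is "the trophy" (word 2).
It functions as the direct object of "signed", so the gap sits immediately after word 6 ("signed").
Base order: The director signed the trophy because the tenant who Ravi contacted has said that Owen mentioned that the architect copied the map in March.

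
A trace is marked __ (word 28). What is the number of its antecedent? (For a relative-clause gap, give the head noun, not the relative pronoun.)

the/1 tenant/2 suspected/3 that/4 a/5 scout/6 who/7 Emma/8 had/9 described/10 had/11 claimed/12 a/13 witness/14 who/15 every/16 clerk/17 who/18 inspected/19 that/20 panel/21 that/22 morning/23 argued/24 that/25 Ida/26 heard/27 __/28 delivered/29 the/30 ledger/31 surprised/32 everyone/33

14

The gap at 28 is the subject of "delivered", inside a relative clause.
The relative pronoun is "who" (word 15); it is bound by the head noun immediately before it.
Its filler is the head noun "witness", at word 14.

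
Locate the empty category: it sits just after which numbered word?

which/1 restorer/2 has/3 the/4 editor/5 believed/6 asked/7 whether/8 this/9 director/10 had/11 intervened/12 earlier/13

6

The displaced element is "which restorer" (word 2).
It is linked across 1 clause boundary (Ø).
It functions as the subject of "asked", so the gap sits immediately after word 6 ("believed").
Base order: The editor has believed which restorer asked whether this director had intervened earlier.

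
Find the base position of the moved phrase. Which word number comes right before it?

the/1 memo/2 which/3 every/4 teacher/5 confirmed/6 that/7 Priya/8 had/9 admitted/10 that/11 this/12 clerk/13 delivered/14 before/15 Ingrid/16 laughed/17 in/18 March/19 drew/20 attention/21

The displaced element is "the memo" (word 2).
It is linked across 2 clause boundaries (that → that).
It functions as the direct object of "delivered", so the gap sits immediately after word 14 ("delivered").
Base order: Every teacher confirmed that Priya had admitted that this clerk delivered the memo before Ingrid laughed in March.

14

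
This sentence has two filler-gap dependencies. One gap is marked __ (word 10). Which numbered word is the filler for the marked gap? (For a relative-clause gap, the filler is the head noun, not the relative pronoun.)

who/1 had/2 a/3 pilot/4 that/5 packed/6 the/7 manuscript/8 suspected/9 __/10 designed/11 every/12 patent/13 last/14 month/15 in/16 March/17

The marked gap is the subject of "designed".
Its filler is the fronted wh-phrase "who", at word 1.
(The other dependency links word 4 to a gap after word 5.)

1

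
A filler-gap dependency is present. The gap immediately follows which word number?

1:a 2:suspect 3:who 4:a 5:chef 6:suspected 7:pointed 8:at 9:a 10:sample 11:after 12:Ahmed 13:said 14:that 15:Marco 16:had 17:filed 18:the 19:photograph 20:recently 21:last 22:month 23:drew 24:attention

The displaced element is "a suspect" (word 2).
It is linked across 1 clause boundary (Ø).
It functions as the subject of "pointed", so the gap sits immediately after word 6 ("suspected").
Base order: A chef suspected that a suspect pointed at a sample after Ahmed said that Marco had filed the photograph recently last month.

6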